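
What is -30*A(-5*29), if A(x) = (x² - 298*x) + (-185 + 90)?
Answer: -1924200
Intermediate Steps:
A(x) = -95 + x² - 298*x (A(x) = (x² - 298*x) - 95 = -95 + x² - 298*x)
-30*A(-5*29) = -30*(-95 + (-5*29)² - (-1490)*29) = -30*(-95 + (-145)² - 298*(-145)) = -30*(-95 + 21025 + 43210) = -30*64140 = -1924200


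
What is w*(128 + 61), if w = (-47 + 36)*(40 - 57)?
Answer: 35343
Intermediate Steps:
w = 187 (w = -11*(-17) = 187)
w*(128 + 61) = 187*(128 + 61) = 187*189 = 35343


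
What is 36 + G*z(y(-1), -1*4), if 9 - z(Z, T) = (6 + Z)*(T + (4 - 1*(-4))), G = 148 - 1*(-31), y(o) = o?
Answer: -1933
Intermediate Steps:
G = 179 (G = 148 + 31 = 179)
z(Z, T) = 9 - (6 + Z)*(8 + T) (z(Z, T) = 9 - (6 + Z)*(T + (4 - 1*(-4))) = 9 - (6 + Z)*(T + (4 + 4)) = 9 - (6 + Z)*(T + 8) = 9 - (6 + Z)*(8 + T))
36 + G*z(y(-1), -1*4) = 36 + 179*(-39 - 8*(-1) - (-6)*4 - 1*(-1*4)*(-1)) = 36 + 179*(-39 + 8 - 6*(-4) - 1*(-4)*(-1)) = 36 + 179*(-39 + 8 + 24 - 4) = 36 + 179*(-11) = 36 - 1969 = -1933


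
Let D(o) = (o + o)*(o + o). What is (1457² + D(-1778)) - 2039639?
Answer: 12728346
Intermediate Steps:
D(o) = 4*o² (D(o) = (2*o)*(2*o) = 4*o²)
(1457² + D(-1778)) - 2039639 = (1457² + 4*(-1778)²) - 2039639 = (2122849 + 4*3161284) - 2039639 = (2122849 + 12645136) - 2039639 = 14767985 - 2039639 = 12728346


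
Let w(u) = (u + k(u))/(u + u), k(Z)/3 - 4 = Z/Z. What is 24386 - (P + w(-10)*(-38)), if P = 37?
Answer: 48679/2 ≈ 24340.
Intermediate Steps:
k(Z) = 15 (k(Z) = 12 + 3*(Z/Z) = 12 + 3*1 = 12 + 3 = 15)
w(u) = (15 + u)/(2*u) (w(u) = (u + 15)/(u + u) = (15 + u)/((2*u)) = (15 + u)*(1/(2*u)) = (15 + u)/(2*u))
24386 - (P + w(-10)*(-38)) = 24386 - (37 + ((½)*(15 - 10)/(-10))*(-38)) = 24386 - (37 + ((½)*(-⅒)*5)*(-38)) = 24386 - (37 - ¼*(-38)) = 24386 - (37 + 19/2) = 24386 - 1*93/2 = 24386 - 93/2 = 48679/2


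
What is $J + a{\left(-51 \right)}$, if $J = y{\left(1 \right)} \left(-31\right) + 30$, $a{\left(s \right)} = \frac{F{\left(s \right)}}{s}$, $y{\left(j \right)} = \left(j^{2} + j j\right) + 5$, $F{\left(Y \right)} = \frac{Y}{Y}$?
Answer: $- \frac{9538}{51} \approx -187.02$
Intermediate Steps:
$F{\left(Y \right)} = 1$
$y{\left(j \right)} = 5 + 2 j^{2}$ ($y{\left(j \right)} = \left(j^{2} + j^{2}\right) + 5 = 2 j^{2} + 5 = 5 + 2 j^{2}$)
$a{\left(s \right)} = \frac{1}{s}$ ($a{\left(s \right)} = 1 \frac{1}{s} = \frac{1}{s}$)
$J = -187$ ($J = \left(5 + 2 \cdot 1^{2}\right) \left(-31\right) + 30 = \left(5 + 2 \cdot 1\right) \left(-31\right) + 30 = \left(5 + 2\right) \left(-31\right) + 30 = 7 \left(-31\right) + 30 = -217 + 30 = -187$)
$J + a{\left(-51 \right)} = -187 + \frac{1}{-51} = -187 - \frac{1}{51} = - \frac{9538}{51}$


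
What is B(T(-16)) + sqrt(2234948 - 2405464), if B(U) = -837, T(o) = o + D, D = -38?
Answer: -837 + 2*I*sqrt(42629) ≈ -837.0 + 412.94*I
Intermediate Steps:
T(o) = -38 + o (T(o) = o - 38 = -38 + o)
B(T(-16)) + sqrt(2234948 - 2405464) = -837 + sqrt(2234948 - 2405464) = -837 + sqrt(-170516) = -837 + 2*I*sqrt(42629)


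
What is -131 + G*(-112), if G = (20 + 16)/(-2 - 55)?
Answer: -1145/19 ≈ -60.263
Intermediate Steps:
G = -12/19 (G = 36/(-57) = 36*(-1/57) = -12/19 ≈ -0.63158)
-131 + G*(-112) = -131 - 12/19*(-112) = -131 + 1344/19 = -1145/19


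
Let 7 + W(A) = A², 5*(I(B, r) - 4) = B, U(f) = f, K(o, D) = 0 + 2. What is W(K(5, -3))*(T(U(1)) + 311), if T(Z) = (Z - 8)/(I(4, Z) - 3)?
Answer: -2764/3 ≈ -921.33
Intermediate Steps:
K(o, D) = 2
I(B, r) = 4 + B/5
W(A) = -7 + A²
T(Z) = -40/9 + 5*Z/9 (T(Z) = (Z - 8)/((4 + (⅕)*4) - 3) = (-8 + Z)/((4 + ⅘) - 3) = (-8 + Z)/(24/5 - 3) = (-8 + Z)/(9/5) = (-8 + Z)*(5/9) = -40/9 + 5*Z/9)
W(K(5, -3))*(T(U(1)) + 311) = (-7 + 2²)*((-40/9 + (5/9)*1) + 311) = (-7 + 4)*((-40/9 + 5/9) + 311) = -3*(-35/9 + 311) = -3*2764/9 = -2764/3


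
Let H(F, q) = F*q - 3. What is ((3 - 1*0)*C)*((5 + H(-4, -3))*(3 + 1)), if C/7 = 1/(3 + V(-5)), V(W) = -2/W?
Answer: 5880/17 ≈ 345.88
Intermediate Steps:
H(F, q) = -3 + F*q
C = 35/17 (C = 7/(3 - 2/(-5)) = 7/(3 - 2*(-1/5)) = 7/(3 + 2/5) = 7/(17/5) = 7*(5/17) = 35/17 ≈ 2.0588)
((3 - 1*0)*C)*((5 + H(-4, -3))*(3 + 1)) = ((3 - 1*0)*(35/17))*((5 + (-3 - 4*(-3)))*(3 + 1)) = ((3 + 0)*(35/17))*((5 + (-3 + 12))*4) = (3*(35/17))*((5 + 9)*4) = 105*(14*4)/17 = (105/17)*56 = 5880/17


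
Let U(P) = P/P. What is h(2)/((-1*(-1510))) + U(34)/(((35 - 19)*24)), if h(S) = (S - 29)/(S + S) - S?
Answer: -185/57984 ≈ -0.0031905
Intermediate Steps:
U(P) = 1
h(S) = -S + (-29 + S)/(2*S) (h(S) = (-29 + S)/((2*S)) - S = (-29 + S)*(1/(2*S)) - S = (-29 + S)/(2*S) - S = -S + (-29 + S)/(2*S))
h(2)/((-1*(-1510))) + U(34)/(((35 - 19)*24)) = (1/2 - 1*2 - 29/2/2)/((-1*(-1510))) + 1/((35 - 19)*24) = (1/2 - 2 - 29/2*1/2)/1510 + 1/(16*24) = (1/2 - 2 - 29/4)*(1/1510) + 1/384 = -35/4*1/1510 + 1*(1/384) = -7/1208 + 1/384 = -185/57984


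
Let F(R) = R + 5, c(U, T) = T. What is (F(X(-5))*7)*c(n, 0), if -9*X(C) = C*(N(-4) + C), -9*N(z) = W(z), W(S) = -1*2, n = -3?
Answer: 0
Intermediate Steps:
W(S) = -2
N(z) = 2/9 (N(z) = -⅑*(-2) = 2/9)
X(C) = -C*(2/9 + C)/9
F(R) = 5 + R
(F(X(-5))*7)*c(n, 0) = ((5 - 1/81*(-5)*(2 + 9*(-5)))*7)*0 = ((5 - 1/81*(-5)*(2 - 45))*7)*0 = ((5 - 1/81*(-5)*(-43))*7)*0 = ((5 - 215/81)*7)*0 = ((190/81)*7)*0 = (1330/81)*0 = 0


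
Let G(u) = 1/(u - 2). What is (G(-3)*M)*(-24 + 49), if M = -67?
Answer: 335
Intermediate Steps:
G(u) = 1/(-2 + u)
(G(-3)*M)*(-24 + 49) = (-67/(-2 - 3))*(-24 + 49) = (-67/(-5))*25 = -⅕*(-67)*25 = (67/5)*25 = 335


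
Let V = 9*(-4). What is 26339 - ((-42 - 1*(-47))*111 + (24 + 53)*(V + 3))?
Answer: 28325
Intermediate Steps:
V = -36
26339 - ((-42 - 1*(-47))*111 + (24 + 53)*(V + 3)) = 26339 - ((-42 - 1*(-47))*111 + (24 + 53)*(-36 + 3)) = 26339 - ((-42 + 47)*111 + 77*(-33)) = 26339 - (5*111 - 2541) = 26339 - (555 - 2541) = 26339 - 1*(-1986) = 26339 + 1986 = 28325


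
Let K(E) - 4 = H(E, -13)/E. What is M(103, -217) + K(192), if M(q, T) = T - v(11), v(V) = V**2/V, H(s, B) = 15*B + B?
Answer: -2701/12 ≈ -225.08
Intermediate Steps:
H(s, B) = 16*B
v(V) = V
M(q, T) = -11 + T (M(q, T) = T - 1*11 = T - 11 = -11 + T)
K(E) = 4 - 208/E (K(E) = 4 + (16*(-13))/E = 4 - 208/E)
M(103, -217) + K(192) = (-11 - 217) + (4 - 208/192) = -228 + (4 - 208*1/192) = -228 + (4 - 13/12) = -228 + 35/12 = -2701/12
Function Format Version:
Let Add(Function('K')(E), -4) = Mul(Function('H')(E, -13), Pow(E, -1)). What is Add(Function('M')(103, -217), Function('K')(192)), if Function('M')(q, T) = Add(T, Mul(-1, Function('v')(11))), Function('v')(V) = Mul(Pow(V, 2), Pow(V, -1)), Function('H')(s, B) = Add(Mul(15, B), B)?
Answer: Rational(-2701, 12) ≈ -225.08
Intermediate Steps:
Function('H')(s, B) = Mul(16, B)
Function('v')(V) = V
Function('M')(q, T) = Add(-11, T) (Function('M')(q, T) = Add(T, Mul(-1, 11)) = Add(T, -11) = Add(-11, T))
Function('K')(E) = Add(4, Mul(-208, Pow(E, -1))) (Function('K')(E) = Add(4, Mul(Mul(16, -13), Pow(E, -1))) = Add(4, Mul(-208, Pow(E, -1))))
Add(Function('M')(103, -217), Function('K')(192)) = Add(Add(-11, -217), Add(4, Mul(-208, Pow(192, -1)))) = Add(-228, Add(4, Mul(-208, Rational(1, 192)))) = Add(-228, Add(4, Rational(-13, 12))) = Add(-228, Rational(35, 12)) = Rational(-2701, 12)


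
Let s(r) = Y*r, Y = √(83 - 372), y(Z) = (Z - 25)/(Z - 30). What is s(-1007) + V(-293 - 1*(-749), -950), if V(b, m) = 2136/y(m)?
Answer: 139552/65 - 17119*I ≈ 2147.0 - 17119.0*I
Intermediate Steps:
y(Z) = (-25 + Z)/(-30 + Z)
Y = 17*I (Y = √(-289) = 17*I ≈ 17.0*I)
V(b, m) = 2136*(-30 + m)/(-25 + m) (V(b, m) = 2136/(((-25 + m)/(-30 + m))) = 2136*((-30 + m)/(-25 + m)) = 2136*(-30 + m)/(-25 + m))
s(r) = 17*I*r (s(r) = (17*I)*r = 17*I*r)
s(-1007) + V(-293 - 1*(-749), -950) = 17*I*(-1007) + 2136*(-30 - 950)/(-25 - 950) = -17119*I + 2136*(-980)/(-975) = -17119*I + 2136*(-1/975)*(-980) = -17119*I + 139552/65 = 139552/65 - 17119*I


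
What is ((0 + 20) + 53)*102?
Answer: 7446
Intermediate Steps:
((0 + 20) + 53)*102 = (20 + 53)*102 = 73*102 = 7446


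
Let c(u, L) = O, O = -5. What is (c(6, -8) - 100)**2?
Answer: 11025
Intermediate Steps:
c(u, L) = -5
(c(6, -8) - 100)**2 = (-5 - 100)**2 = (-105)**2 = 11025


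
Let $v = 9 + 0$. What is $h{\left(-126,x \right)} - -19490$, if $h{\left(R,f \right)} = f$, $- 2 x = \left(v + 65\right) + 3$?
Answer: $\frac{38903}{2} \approx 19452.0$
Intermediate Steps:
$v = 9$
$x = - \frac{77}{2}$ ($x = - \frac{\left(9 + 65\right) + 3}{2} = - \frac{74 + 3}{2} = \left(- \frac{1}{2}\right) 77 = - \frac{77}{2} \approx -38.5$)
$h{\left(-126,x \right)} - -19490 = - \frac{77}{2} - -19490 = - \frac{77}{2} + 19490 = \frac{38903}{2}$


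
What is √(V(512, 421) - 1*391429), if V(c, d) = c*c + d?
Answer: 4*I*√8054 ≈ 358.98*I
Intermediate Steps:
V(c, d) = d + c² (V(c, d) = c² + d = d + c²)
√(V(512, 421) - 1*391429) = √((421 + 512²) - 1*391429) = √((421 + 262144) - 391429) = √(262565 - 391429) = √(-128864) = 4*I*√8054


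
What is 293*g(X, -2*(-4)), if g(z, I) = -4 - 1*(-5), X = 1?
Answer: 293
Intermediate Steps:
g(z, I) = 1 (g(z, I) = -4 + 5 = 1)
293*g(X, -2*(-4)) = 293*1 = 293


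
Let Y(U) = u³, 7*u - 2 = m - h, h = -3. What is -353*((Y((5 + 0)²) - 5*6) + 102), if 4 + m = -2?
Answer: -8717335/343 ≈ -25415.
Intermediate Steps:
m = -6 (m = -4 - 2 = -6)
u = -⅐ (u = 2/7 + (-6 - 1*(-3))/7 = 2/7 + (-6 + 3)/7 = 2/7 + (⅐)*(-3) = 2/7 - 3/7 = -⅐ ≈ -0.14286)
Y(U) = -1/343 (Y(U) = (-⅐)³ = -1/343)
-353*((Y((5 + 0)²) - 5*6) + 102) = -353*((-1/343 - 5*6) + 102) = -353*((-1/343 - 30) + 102) = -353*(-10291/343 + 102) = -353*24695/343 = -8717335/343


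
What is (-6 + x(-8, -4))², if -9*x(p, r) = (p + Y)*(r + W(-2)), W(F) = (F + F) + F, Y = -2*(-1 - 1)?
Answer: 8836/81 ≈ 109.09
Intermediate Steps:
Y = 4 (Y = -2*(-2) = 4)
W(F) = 3*F (W(F) = 2*F + F = 3*F)
x(p, r) = -(-6 + r)*(4 + p)/9 (x(p, r) = -(p + 4)*(r + 3*(-2))/9 = -(4 + p)*(r - 6)/9 = -(4 + p)*(-6 + r)/9 = -(-6 + r)*(4 + p)/9)
(-6 + x(-8, -4))² = (-6 + (8/3 - 4/9*(-4) + (⅔)*(-8) - ⅑*(-8)*(-4)))² = (-6 + (8/3 + 16/9 - 16/3 - 32/9))² = (-6 - 40/9)² = (-94/9)² = 8836/81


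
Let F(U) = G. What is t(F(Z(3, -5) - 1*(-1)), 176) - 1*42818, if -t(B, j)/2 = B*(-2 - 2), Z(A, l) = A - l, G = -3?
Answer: -42842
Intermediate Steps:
F(U) = -3
t(B, j) = 8*B (t(B, j) = -2*B*(-2 - 2) = -2*B*(-4) = -(-8)*B = 8*B)
t(F(Z(3, -5) - 1*(-1)), 176) - 1*42818 = 8*(-3) - 1*42818 = -24 - 42818 = -42842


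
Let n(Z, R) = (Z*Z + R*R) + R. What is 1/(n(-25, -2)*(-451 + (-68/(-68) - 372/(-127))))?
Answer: -127/35599806 ≈ -3.5674e-6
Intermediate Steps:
n(Z, R) = R + R² + Z² (n(Z, R) = (Z² + R²) + R = (R² + Z²) + R = R + R² + Z²)
1/(n(-25, -2)*(-451 + (-68/(-68) - 372/(-127)))) = 1/((-2 + (-2)² + (-25)²)*(-451 + (-68/(-68) - 372/(-127)))) = 1/((-2 + 4 + 625)*(-451 + (-68*(-1/68) - 372*(-1/127)))) = 1/(627*(-451 + (1 + 372/127))) = 1/(627*(-451 + 499/127)) = 1/(627*(-56778/127)) = 1/(-35599806/127) = -127/35599806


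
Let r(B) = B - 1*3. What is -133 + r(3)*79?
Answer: -133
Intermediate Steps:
r(B) = -3 + B (r(B) = B - 3 = -3 + B)
-133 + r(3)*79 = -133 + (-3 + 3)*79 = -133 + 0*79 = -133 + 0 = -133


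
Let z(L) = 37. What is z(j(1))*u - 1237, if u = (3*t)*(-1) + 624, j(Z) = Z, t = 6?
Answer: 21185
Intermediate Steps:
u = 606 (u = (3*6)*(-1) + 624 = 18*(-1) + 624 = -18 + 624 = 606)
z(j(1))*u - 1237 = 37*606 - 1237 = 22422 - 1237 = 21185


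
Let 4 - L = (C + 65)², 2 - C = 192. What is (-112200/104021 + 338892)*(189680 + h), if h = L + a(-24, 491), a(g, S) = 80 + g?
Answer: 6137862374409180/104021 ≈ 5.9006e+10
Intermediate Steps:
C = -190 (C = 2 - 1*192 = 2 - 192 = -190)
L = -15621 (L = 4 - (-190 + 65)² = 4 - 1*(-125)² = 4 - 1*15625 = 4 - 15625 = -15621)
h = -15565 (h = -15621 + (80 - 24) = -15621 + 56 = -15565)
(-112200/104021 + 338892)*(189680 + h) = (-112200/104021 + 338892)*(189680 - 15565) = (-112200*1/104021 + 338892)*174115 = (-112200/104021 + 338892)*174115 = (35251772532/104021)*174115 = 6137862374409180/104021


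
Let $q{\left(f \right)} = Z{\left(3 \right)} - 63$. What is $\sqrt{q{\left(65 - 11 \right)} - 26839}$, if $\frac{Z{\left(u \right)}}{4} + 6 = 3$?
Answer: $i \sqrt{26914} \approx 164.05 i$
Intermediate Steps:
$Z{\left(u \right)} = -12$ ($Z{\left(u \right)} = -24 + 4 \cdot 3 = -24 + 12 = -12$)
$q{\left(f \right)} = -75$ ($q{\left(f \right)} = -12 - 63 = -75$)
$\sqrt{q{\left(65 - 11 \right)} - 26839} = \sqrt{-75 - 26839} = \sqrt{-26914} = i \sqrt{26914}$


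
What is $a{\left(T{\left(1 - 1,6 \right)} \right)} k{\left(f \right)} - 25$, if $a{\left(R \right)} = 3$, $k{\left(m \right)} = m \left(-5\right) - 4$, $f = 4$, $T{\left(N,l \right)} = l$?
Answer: $-97$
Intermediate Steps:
$k{\left(m \right)} = -4 - 5 m$ ($k{\left(m \right)} = - 5 m - 4 = -4 - 5 m$)
$a{\left(T{\left(1 - 1,6 \right)} \right)} k{\left(f \right)} - 25 = 3 \left(-4 - 20\right) - 25 = 3 \left(-24\right) - 25 = -72 - 25 = -97$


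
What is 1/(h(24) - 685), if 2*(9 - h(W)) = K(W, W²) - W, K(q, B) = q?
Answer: -1/676 ≈ -0.0014793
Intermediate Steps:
h(W) = 9 (h(W) = 9 - (W - W)/2 = 9 - ½*0 = 9 + 0 = 9)
1/(h(24) - 685) = 1/(9 - 685) = 1/(-676) = -1/676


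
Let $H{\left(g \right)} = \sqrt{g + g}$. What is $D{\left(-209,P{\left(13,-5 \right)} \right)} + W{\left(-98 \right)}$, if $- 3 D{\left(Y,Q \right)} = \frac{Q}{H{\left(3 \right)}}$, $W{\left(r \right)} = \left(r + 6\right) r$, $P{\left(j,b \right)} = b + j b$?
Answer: $9016 + \frac{35 \sqrt{6}}{9} \approx 9025.5$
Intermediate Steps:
$H{\left(g \right)} = \sqrt{2} \sqrt{g}$ ($H{\left(g \right)} = \sqrt{2 g} = \sqrt{2} \sqrt{g}$)
$P{\left(j,b \right)} = b + b j$
$W{\left(r \right)} = r \left(6 + r\right)$ ($W{\left(r \right)} = \left(6 + r\right) r = r \left(6 + r\right)$)
$D{\left(Y,Q \right)} = - \frac{Q \sqrt{6}}{18}$ ($D{\left(Y,Q \right)} = - \frac{Q \frac{1}{\sqrt{2} \sqrt{3}}}{3} = - \frac{Q \frac{1}{\sqrt{6}}}{3} = - \frac{Q \frac{\sqrt{6}}{6}}{3} = - \frac{\frac{1}{6} Q \sqrt{6}}{3} = - \frac{Q \sqrt{6}}{18}$)
$D{\left(-209,P{\left(13,-5 \right)} \right)} + W{\left(-98 \right)} = - \frac{- 5 \left(1 + 13\right) \sqrt{6}}{18} - 98 \left(6 - 98\right) = - \frac{\left(-5\right) 14 \sqrt{6}}{18} - -9016 = \left(- \frac{1}{18}\right) \left(-70\right) \sqrt{6} + 9016 = \frac{35 \sqrt{6}}{9} + 9016 = 9016 + \frac{35 \sqrt{6}}{9}$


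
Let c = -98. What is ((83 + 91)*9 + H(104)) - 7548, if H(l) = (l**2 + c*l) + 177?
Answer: -5181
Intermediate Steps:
H(l) = 177 + l**2 - 98*l (H(l) = (l**2 - 98*l) + 177 = 177 + l**2 - 98*l)
((83 + 91)*9 + H(104)) - 7548 = ((83 + 91)*9 + (177 + 104**2 - 98*104)) - 7548 = (174*9 + (177 + 10816 - 10192)) - 7548 = (1566 + 801) - 7548 = 2367 - 7548 = -5181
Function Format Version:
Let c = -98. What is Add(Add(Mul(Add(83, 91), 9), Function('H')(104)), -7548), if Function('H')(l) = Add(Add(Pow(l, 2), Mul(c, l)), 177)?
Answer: -5181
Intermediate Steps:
Function('H')(l) = Add(177, Pow(l, 2), Mul(-98, l)) (Function('H')(l) = Add(Add(Pow(l, 2), Mul(-98, l)), 177) = Add(177, Pow(l, 2), Mul(-98, l)))
Add(Add(Mul(Add(83, 91), 9), Function('H')(104)), -7548) = Add(Add(Mul(Add(83, 91), 9), Add(177, Pow(104, 2), Mul(-98, 104))), -7548) = Add(Add(Mul(174, 9), Add(177, 10816, -10192)), -7548) = Add(Add(1566, 801), -7548) = Add(2367, -7548) = -5181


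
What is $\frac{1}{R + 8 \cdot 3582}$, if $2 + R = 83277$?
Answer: $\frac{1}{111931} \approx 8.9341 \cdot 10^{-6}$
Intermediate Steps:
$R = 83275$ ($R = -2 + 83277 = 83275$)
$\frac{1}{R + 8 \cdot 3582} = \frac{1}{83275 + 8 \cdot 3582} = \frac{1}{83275 + 28656} = \frac{1}{111931}$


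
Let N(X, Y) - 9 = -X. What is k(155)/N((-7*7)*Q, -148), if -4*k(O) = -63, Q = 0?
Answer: 7/4 ≈ 1.7500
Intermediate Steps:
k(O) = 63/4 (k(O) = -1/4*(-63) = 63/4)
N(X, Y) = 9 - X
k(155)/N((-7*7)*Q, -148) = 63/(4*(9 - (-7*7)*0)) = 63/(4*(9 - (-49)*0)) = 63/(4*(9 - 1*0)) = 63/(4*(9 + 0)) = (63/4)/9 = (63/4)*(1/9) = 7/4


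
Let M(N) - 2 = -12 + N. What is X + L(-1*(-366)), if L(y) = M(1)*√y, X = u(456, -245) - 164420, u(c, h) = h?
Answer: -164665 - 9*√366 ≈ -1.6484e+5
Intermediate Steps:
M(N) = -10 + N (M(N) = 2 + (-12 + N) = -10 + N)
X = -164665 (X = -245 - 164420 = -164665)
L(y) = -9*√y (L(y) = (-10 + 1)*√y = -9*√y)
X + L(-1*(-366)) = -164665 - 9*√366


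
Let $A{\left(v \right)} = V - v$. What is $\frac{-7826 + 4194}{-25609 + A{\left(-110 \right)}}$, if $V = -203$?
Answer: $\frac{1816}{12851} \approx 0.14131$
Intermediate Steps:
$A{\left(v \right)} = -203 - v$
$\frac{-7826 + 4194}{-25609 + A{\left(-110 \right)}} = \frac{-7826 + 4194}{-25609 - 93} = - \frac{3632}{-25609 + \left(-203 + 110\right)} = - \frac{3632}{-25609 - 93} = - \frac{3632}{-25702} = \left(-3632\right) \left(- \frac{1}{25702}\right) = \frac{1816}{12851}$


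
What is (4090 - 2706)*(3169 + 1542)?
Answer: 6520024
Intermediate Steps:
(4090 - 2706)*(3169 + 1542) = 1384*4711 = 6520024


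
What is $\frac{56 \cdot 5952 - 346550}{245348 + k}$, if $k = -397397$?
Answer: $\frac{13238}{152049} \approx 0.087064$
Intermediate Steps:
$\frac{56 \cdot 5952 - 346550}{245348 + k} = \frac{56 \cdot 5952 - 346550}{245348 - 397397} = \frac{333312 - 346550}{-152049} = \left(-13238\right) \left(- \frac{1}{152049}\right) = \frac{13238}{152049}$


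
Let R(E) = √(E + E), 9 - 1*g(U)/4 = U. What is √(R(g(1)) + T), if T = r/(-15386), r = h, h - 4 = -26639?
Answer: √47013022/2198 ≈ 3.1195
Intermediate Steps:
h = -26635 (h = 4 - 26639 = -26635)
g(U) = 36 - 4*U
r = -26635
R(E) = √2*√E (R(E) = √(2*E) = √2*√E)
T = 3805/2198 (T = -26635/(-15386) = -26635*(-1/15386) = 3805/2198 ≈ 1.7311)
√(R(g(1)) + T) = √(√2*√(36 - 4*1) + 3805/2198) = √(√2*√(36 - 4) + 3805/2198) = √(√2*√32 + 3805/2198) = √(√2*(4*√2) + 3805/2198) = √(8 + 3805/2198) = √(21389/2198) = √47013022/2198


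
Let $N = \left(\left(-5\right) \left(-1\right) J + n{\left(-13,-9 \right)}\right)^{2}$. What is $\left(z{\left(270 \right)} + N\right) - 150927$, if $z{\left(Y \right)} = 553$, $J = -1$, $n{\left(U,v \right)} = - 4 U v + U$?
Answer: $85822$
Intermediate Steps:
$n{\left(U,v \right)} = U - 4 U v$ ($n{\left(U,v \right)} = - 4 U v + U = U - 4 U v$)
$N = 236196$ ($N = \left(\left(-5\right) \left(-1\right) \left(-1\right) - 13 \left(1 - -36\right)\right)^{2} = \left(5 \left(-1\right) - 13 \left(1 + 36\right)\right)^{2} = \left(-5 - 481\right)^{2} = \left(-486\right)^{2} = 236196$)
$\left(z{\left(270 \right)} + N\right) - 150927 = \left(553 + 236196\right) - 150927 = 236749 - 150927 = 85822$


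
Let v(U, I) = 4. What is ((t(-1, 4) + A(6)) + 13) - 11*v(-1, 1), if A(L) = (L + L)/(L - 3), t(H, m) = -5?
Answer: -32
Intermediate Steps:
A(L) = 2*L/(-3 + L) (A(L) = (2*L)/(-3 + L) = 2*L/(-3 + L))
((t(-1, 4) + A(6)) + 13) - 11*v(-1, 1) = ((-5 + 2*6/(-3 + 6)) + 13) - 11*4 = ((-5 + 2*6/3) + 13) - 44 = ((-5 + 2*6*(1/3)) + 13) - 44 = ((-5 + 4) + 13) - 44 = (-1 + 13) - 44 = 12 - 44 = -32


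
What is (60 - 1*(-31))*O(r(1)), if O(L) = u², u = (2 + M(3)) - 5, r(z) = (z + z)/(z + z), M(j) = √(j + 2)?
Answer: 1274 - 546*√5 ≈ 53.107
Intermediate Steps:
M(j) = √(2 + j)
r(z) = 1 (r(z) = (2*z)/((2*z)) = (2*z)*(1/(2*z)) = 1)
u = -3 + √5 (u = (2 + √(2 + 3)) - 5 = (2 + √5) - 5 = -3 + √5 ≈ -0.76393)
O(L) = (-3 + √5)²
(60 - 1*(-31))*O(r(1)) = (60 - 1*(-31))*(3 - √5)² = (60 + 31)*(3 - √5)² = 91*(3 - √5)²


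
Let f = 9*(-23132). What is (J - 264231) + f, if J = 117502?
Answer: -354917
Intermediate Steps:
f = -208188
(J - 264231) + f = (117502 - 264231) - 208188 = -146729 - 208188 = -354917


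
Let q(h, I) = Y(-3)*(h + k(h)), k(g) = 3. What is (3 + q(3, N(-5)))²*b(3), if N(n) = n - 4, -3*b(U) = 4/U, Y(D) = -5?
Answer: -324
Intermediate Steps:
b(U) = -4/(3*U)
N(n) = -4 + n
q(h, I) = -15 - 5*h (q(h, I) = -5*(h + 3) = -5*(3 + h) = -15 - 5*h)
(3 + q(3, N(-5)))²*b(3) = (3 + (-15 - 5*3))²*(-4/3/3) = (3 + (-15 - 15))²*(-4/3*⅓) = (3 - 30)²*(-4/9) = (-27)²*(-4/9) = 729*(-4/9) = -324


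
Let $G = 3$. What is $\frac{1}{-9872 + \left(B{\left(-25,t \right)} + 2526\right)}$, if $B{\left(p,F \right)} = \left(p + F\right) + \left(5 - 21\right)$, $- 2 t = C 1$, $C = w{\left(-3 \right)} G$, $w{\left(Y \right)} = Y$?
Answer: $- \frac{2}{14765} \approx -0.00013546$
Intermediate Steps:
$C = -9$ ($C = \left(-3\right) 3 = -9$)
$t = \frac{9}{2}$ ($t = - \frac{\left(-9\right) 1}{2} = \left(- \frac{1}{2}\right) \left(-9\right) = \frac{9}{2} \approx 4.5$)
$B{\left(p,F \right)} = -16 + F + p$ ($B{\left(p,F \right)} = \left(F + p\right) - 16 = -16 + F + p$)
$\frac{1}{-9872 + \left(B{\left(-25,t \right)} + 2526\right)} = \frac{1}{-9872 + \left(\left(-16 + \frac{9}{2} - 25\right) + 2526\right)} = \frac{1}{-9872 + \left(- \frac{73}{2} + 2526\right)} = \frac{1}{-9872 + \frac{4979}{2}} = \frac{1}{- \frac{14765}{2}} = - \frac{2}{14765}$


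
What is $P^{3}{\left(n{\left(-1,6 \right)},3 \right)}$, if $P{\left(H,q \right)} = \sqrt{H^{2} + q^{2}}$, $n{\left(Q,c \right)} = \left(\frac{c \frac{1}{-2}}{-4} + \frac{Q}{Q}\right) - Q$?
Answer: $\frac{265 \sqrt{265}}{64} \approx 67.405$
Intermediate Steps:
$n{\left(Q,c \right)} = 1 - Q + \frac{c}{8}$ ($n{\left(Q,c \right)} = \left(c \left(- \frac{1}{2}\right) \left(- \frac{1}{4}\right) + 1\right) - Q = \left(- \frac{c}{2} \left(- \frac{1}{4}\right) + 1\right) - Q = \left(\frac{c}{8} + 1\right) - Q = \left(1 + \frac{c}{8}\right) - Q = 1 - Q + \frac{c}{8}$)
$P^{3}{\left(n{\left(-1,6 \right)},3 \right)} = \left(\sqrt{\left(1 - -1 + \frac{1}{8} \cdot 6\right)^{2} + 3^{2}}\right)^{3} = \left(\sqrt{\left(1 + 1 + \frac{3}{4}\right)^{2} + 9}\right)^{3} = \left(\sqrt{\left(\frac{11}{4}\right)^{2} + 9}\right)^{3} = \left(\sqrt{\frac{121}{16} + 9}\right)^{3} = \left(\sqrt{\frac{265}{16}}\right)^{3} = \left(\frac{\sqrt{265}}{4}\right)^{3} = \frac{265 \sqrt{265}}{64}$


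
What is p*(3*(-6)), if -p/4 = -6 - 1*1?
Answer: -504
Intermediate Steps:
p = 28 (p = -4*(-6 - 1*1) = -4*(-6 - 1) = -4*(-7) = 28)
p*(3*(-6)) = 28*(3*(-6)) = 28*(-18) = -504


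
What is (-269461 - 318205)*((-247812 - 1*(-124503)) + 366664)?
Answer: -143011459430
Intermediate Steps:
(-269461 - 318205)*((-247812 - 1*(-124503)) + 366664) = -587666*((-247812 + 124503) + 366664) = -587666*(-123309 + 366664) = -587666*243355 = -143011459430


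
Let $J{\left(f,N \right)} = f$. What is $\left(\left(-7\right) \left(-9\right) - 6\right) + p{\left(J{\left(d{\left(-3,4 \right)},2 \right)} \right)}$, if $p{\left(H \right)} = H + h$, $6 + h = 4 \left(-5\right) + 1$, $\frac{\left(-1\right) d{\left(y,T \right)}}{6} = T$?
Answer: $8$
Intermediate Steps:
$d{\left(y,T \right)} = - 6 T$
$h = -25$ ($h = -6 + \left(4 \left(-5\right) + 1\right) = -6 + \left(-20 + 1\right) = -6 - 19 = -25$)
$p{\left(H \right)} = -25 + H$ ($p{\left(H \right)} = H - 25 = -25 + H$)
$\left(\left(-7\right) \left(-9\right) - 6\right) + p{\left(J{\left(d{\left(-3,4 \right)},2 \right)} \right)} = \left(\left(-7\right) \left(-9\right) - 6\right) - 49 = \left(63 - 6\right) - 49 = 57 - 49 = 8$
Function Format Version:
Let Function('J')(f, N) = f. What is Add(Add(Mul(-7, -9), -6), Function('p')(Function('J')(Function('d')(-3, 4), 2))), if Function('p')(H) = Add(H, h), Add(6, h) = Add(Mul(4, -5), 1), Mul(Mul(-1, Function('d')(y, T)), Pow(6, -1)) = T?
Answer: 8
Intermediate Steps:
Function('d')(y, T) = Mul(-6, T)
h = -25 (h = Add(-6, Add(Mul(4, -5), 1)) = Add(-6, Add(-20, 1)) = Add(-6, -19) = -25)
Function('p')(H) = Add(-25, H) (Function('p')(H) = Add(H, -25) = Add(-25, H))
Add(Add(Mul(-7, -9), -6), Function('p')(Function('J')(Function('d')(-3, 4), 2))) = Add(Add(Mul(-7, -9), -6), Add(-25, Mul(-6, 4))) = Add(Add(63, -6), Add(-25, -24)) = Add(57, -49) = 8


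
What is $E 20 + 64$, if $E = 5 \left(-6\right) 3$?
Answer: $-1736$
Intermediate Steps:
$E = -90$ ($E = \left(-30\right) 3 = -90$)
$E 20 + 64 = \left(-90\right) 20 + 64 = -1800 + 64 = -1736$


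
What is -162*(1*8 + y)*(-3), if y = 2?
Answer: 4860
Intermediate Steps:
-162*(1*8 + y)*(-3) = -162*(1*8 + 2)*(-3) = -162*(8 + 2)*(-3) = -162*10*(-3) = -1620*(-3) = 4860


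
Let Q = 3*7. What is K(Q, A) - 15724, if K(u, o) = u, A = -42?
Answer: -15703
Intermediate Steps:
Q = 21
K(Q, A) - 15724 = 21 - 15724 = -15703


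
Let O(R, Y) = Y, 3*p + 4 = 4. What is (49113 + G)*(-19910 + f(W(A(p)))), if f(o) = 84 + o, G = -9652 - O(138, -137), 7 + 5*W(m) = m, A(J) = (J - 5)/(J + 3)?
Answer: -11777078768/15 ≈ -7.8514e+8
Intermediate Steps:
p = 0 (p = -4/3 + (⅓)*4 = -4/3 + 4/3 = 0)
A(J) = (-5 + J)/(3 + J)
W(m) = -7/5 + m/5
G = -9515 (G = -9652 - 1*(-137) = -9652 + 137 = -9515)
(49113 + G)*(-19910 + f(W(A(p)))) = (49113 - 9515)*(-19910 + (84 + (-7/5 + ((-5 + 0)/(3 + 0))/5))) = 39598*(-19910 + (84 + (-7/5 + (-5/3)/5))) = 39598*(-19910 + (84 + (-7/5 + ((⅓)*(-5))/5))) = 39598*(-19910 + (84 + (-7/5 + (⅕)*(-5/3)))) = 39598*(-19910 + (84 + (-7/5 - ⅓))) = 39598*(-19910 + (84 - 26/15)) = 39598*(-19910 + 1234/15) = 39598*(-297416/15) = -11777078768/15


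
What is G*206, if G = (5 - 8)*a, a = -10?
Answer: 6180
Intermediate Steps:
G = 30 (G = (5 - 8)*(-10) = -3*(-10) = 30)
G*206 = 30*206 = 6180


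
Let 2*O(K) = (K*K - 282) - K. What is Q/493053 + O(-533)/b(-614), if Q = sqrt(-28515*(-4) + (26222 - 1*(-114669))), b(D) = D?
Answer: -71085/307 + sqrt(254951)/493053 ≈ -231.55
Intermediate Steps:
O(K) = -141 + K**2/2 - K/2 (O(K) = ((K*K - 282) - K)/2 = ((K**2 - 282) - K)/2 = ((-282 + K**2) - K)/2 = (-282 + K**2 - K)/2 = -141 + K**2/2 - K/2)
Q = sqrt(254951) (Q = sqrt(114060 + (26222 + 114669)) = sqrt(114060 + 140891) = sqrt(254951) ≈ 504.93)
Q/493053 + O(-533)/b(-614) = sqrt(254951)/493053 + (-141 + (1/2)*(-533)**2 - 1/2*(-533))/(-614) = sqrt(254951)*(1/493053) + (-141 + (1/2)*284089 + 533/2)*(-1/614) = sqrt(254951)/493053 + (-141 + 284089/2 + 533/2)*(-1/614) = sqrt(254951)/493053 + 142170*(-1/614) = sqrt(254951)/493053 - 71085/307 = -71085/307 + sqrt(254951)/493053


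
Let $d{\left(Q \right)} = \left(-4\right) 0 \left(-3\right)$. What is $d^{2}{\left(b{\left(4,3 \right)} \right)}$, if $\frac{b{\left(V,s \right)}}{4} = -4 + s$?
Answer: $0$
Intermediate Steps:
$b{\left(V,s \right)} = -16 + 4 s$ ($b{\left(V,s \right)} = 4 \left(-4 + s\right) = -16 + 4 s$)
$d{\left(Q \right)} = 0$ ($d{\left(Q \right)} = 0 \left(-3\right) = 0$)
$d^{2}{\left(b{\left(4,3 \right)} \right)} = 0^{2} = 0$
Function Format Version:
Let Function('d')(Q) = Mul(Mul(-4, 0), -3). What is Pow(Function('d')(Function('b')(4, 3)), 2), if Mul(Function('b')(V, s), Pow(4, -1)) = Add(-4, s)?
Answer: 0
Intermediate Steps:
Function('b')(V, s) = Add(-16, Mul(4, s)) (Function('b')(V, s) = Mul(4, Add(-4, s)) = Add(-16, Mul(4, s)))
Function('d')(Q) = 0 (Function('d')(Q) = Mul(0, -3) = 0)
Pow(Function('d')(Function('b')(4, 3)), 2) = Pow(0, 2) = 0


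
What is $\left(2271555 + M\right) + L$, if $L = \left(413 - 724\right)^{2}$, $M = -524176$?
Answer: $1844100$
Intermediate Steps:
$L = 96721$ ($L = \left(-311\right)^{2} = 96721$)
$\left(2271555 + M\right) + L = \left(2271555 - 524176\right) + 96721 = 1747379 + 96721 = 1844100$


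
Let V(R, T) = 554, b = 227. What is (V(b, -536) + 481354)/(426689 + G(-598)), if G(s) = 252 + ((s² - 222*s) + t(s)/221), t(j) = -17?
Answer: 1566201/2981228 ≈ 0.52535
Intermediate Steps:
G(s) = 3275/13 + s² - 222*s (G(s) = 252 + ((s² - 222*s) - 17/221) = 252 + ((s² - 222*s) - 17*1/221) = 252 + ((s² - 222*s) - 1/13) = 252 + (-1/13 + s² - 222*s) = 3275/13 + s² - 222*s)
(V(b, -536) + 481354)/(426689 + G(-598)) = (554 + 481354)/(426689 + (3275/13 + (-598)² - 222*(-598))) = 481908/(426689 + (3275/13 + 357604 + 132756)) = 481908/(426689 + 6377955/13) = 481908/(11924912/13) = 481908*(13/11924912) = 1566201/2981228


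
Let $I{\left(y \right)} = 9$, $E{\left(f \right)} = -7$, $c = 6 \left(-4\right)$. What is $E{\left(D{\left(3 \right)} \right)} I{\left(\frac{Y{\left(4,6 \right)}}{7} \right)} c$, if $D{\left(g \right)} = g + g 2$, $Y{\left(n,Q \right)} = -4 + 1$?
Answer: $1512$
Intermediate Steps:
$Y{\left(n,Q \right)} = -3$
$D{\left(g \right)} = 3 g$ ($D{\left(g \right)} = g + 2 g = 3 g$)
$c = -24$
$E{\left(D{\left(3 \right)} \right)} I{\left(\frac{Y{\left(4,6 \right)}}{7} \right)} c = \left(-7\right) 9 \left(-24\right) = \left(-63\right) \left(-24\right) = 1512$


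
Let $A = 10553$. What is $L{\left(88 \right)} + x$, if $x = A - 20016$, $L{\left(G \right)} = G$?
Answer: $-9375$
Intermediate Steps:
$x = -9463$ ($x = 10553 - 20016 = -9463$)
$L{\left(88 \right)} + x = 88 - 9463 = -9375$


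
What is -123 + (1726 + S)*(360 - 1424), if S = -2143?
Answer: 443565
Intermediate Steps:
-123 + (1726 + S)*(360 - 1424) = -123 + (1726 - 2143)*(360 - 1424) = -123 - 417*(-1064) = -123 + 443688 = 443565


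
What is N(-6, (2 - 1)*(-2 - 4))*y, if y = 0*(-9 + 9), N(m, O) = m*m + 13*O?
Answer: 0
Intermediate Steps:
N(m, O) = m² + 13*O
y = 0 (y = 0*0 = 0)
N(-6, (2 - 1)*(-2 - 4))*y = ((-6)² + 13*((2 - 1)*(-2 - 4)))*0 = (36 + 13*(1*(-6)))*0 = (36 + 13*(-6))*0 = (36 - 78)*0 = -42*0 = 0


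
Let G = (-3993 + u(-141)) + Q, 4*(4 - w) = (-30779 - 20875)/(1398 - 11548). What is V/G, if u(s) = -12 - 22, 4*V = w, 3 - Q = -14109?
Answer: 55373/818902000 ≈ 6.7619e-5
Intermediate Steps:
Q = 14112 (Q = 3 - 1*(-14109) = 3 + 14109 = 14112)
w = 55373/20300 (w = 4 - (-30779 - 20875)/(4*(1398 - 11548)) = 4 - (-25827)/(2*(-10150)) = 4 - (-25827)*(-1)/(2*10150) = 4 - 1/4*25827/5075 = 4 - 25827/20300 = 55373/20300 ≈ 2.7277)
V = 55373/81200 (V = (1/4)*(55373/20300) = 55373/81200 ≈ 0.68193)
u(s) = -34
G = 10085 (G = (-3993 - 34) + 14112 = -4027 + 14112 = 10085)
V/G = (55373/81200)/10085 = (55373/81200)*(1/10085) = 55373/818902000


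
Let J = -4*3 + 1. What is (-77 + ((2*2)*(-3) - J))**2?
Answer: 6084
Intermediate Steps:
J = -11 (J = -12 + 1 = -11)
(-77 + ((2*2)*(-3) - J))**2 = (-77 + ((2*2)*(-3) - 1*(-11)))**2 = (-77 + (4*(-3) + 11))**2 = (-77 + (-12 + 11))**2 = (-77 - 1)**2 = (-78)**2 = 6084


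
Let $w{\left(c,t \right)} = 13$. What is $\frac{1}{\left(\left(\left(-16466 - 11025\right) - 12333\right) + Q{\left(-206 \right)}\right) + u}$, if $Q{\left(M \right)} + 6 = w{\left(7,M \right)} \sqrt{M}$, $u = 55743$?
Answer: $\frac{15913}{253258383} - \frac{13 i \sqrt{206}}{253258383} \approx 6.2833 \cdot 10^{-5} - 7.3674 \cdot 10^{-7} i$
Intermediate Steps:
$Q{\left(M \right)} = -6 + 13 \sqrt{M}$
$\frac{1}{\left(\left(\left(-16466 - 11025\right) - 12333\right) + Q{\left(-206 \right)}\right) + u} = \frac{1}{\left(\left(\left(-16466 - 11025\right) - 12333\right) - \left(6 - 13 \sqrt{-206}\right)\right) + 55743} = \frac{1}{\left(\left(-27491 - 12333\right) - \left(6 - 13 i \sqrt{206}\right)\right) + 55743} = \frac{1}{\left(-39824 - \left(6 - 13 i \sqrt{206}\right)\right) + 55743} = \frac{1}{\left(-39830 + 13 i \sqrt{206}\right) + 55743} = \frac{1}{15913 + 13 i \sqrt{206}}$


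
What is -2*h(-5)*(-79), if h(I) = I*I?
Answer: 3950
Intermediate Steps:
h(I) = I²
-2*h(-5)*(-79) = -2*(-5)²*(-79) = -2*25*(-79) = -50*(-79) = 3950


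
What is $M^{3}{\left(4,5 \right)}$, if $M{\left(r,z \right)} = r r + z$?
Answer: $9261$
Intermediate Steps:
$M{\left(r,z \right)} = z + r^{2}$ ($M{\left(r,z \right)} = r^{2} + z = z + r^{2}$)
$M^{3}{\left(4,5 \right)} = \left(5 + 4^{2}\right)^{3} = \left(5 + 16\right)^{3} = 21^{3} = 9261$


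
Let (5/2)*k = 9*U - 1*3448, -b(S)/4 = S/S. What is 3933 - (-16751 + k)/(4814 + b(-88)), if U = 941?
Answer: 94662363/24050 ≈ 3936.1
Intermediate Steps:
b(S) = -4 (b(S) = -4*S/S = -4*1 = -4)
k = 10042/5 (k = 2*(9*941 - 1*3448)/5 = 2*(8469 - 3448)/5 = (⅖)*5021 = 10042/5 ≈ 2008.4)
3933 - (-16751 + k)/(4814 + b(-88)) = 3933 - (-16751 + 10042/5)/(4814 - 4) = 3933 - (-73713)/(5*4810) = 3933 - 1*(-73713/24050) = 3933 + 73713/24050 = 94662363/24050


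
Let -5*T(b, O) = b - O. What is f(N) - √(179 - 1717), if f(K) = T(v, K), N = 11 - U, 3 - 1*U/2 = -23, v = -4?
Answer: -37/5 - I*√1538 ≈ -7.4 - 39.217*I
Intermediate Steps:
U = 52 (U = 6 - 2*(-23) = 6 + 46 = 52)
T(b, O) = -b/5 + O/5 (T(b, O) = -(b - O)/5 = -b/5 + O/5)
N = -41 (N = 11 - 1*52 = 11 - 52 = -41)
f(K) = ⅘ + K/5 (f(K) = -⅕*(-4) + K/5 = ⅘ + K/5)
f(N) - √(179 - 1717) = (⅘ + (⅕)*(-41)) - √(179 - 1717) = (⅘ - 41/5) - √(-1538) = -37/5 - I*√1538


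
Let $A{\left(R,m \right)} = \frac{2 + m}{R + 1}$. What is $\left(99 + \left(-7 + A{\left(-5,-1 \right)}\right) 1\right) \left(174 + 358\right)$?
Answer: $48811$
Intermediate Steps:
$A{\left(R,m \right)} = \frac{2 + m}{1 + R}$
$\left(99 + \left(-7 + A{\left(-5,-1 \right)}\right) 1\right) \left(174 + 358\right) = \left(99 + \left(-7 + \frac{2 - 1}{1 - 5}\right) 1\right) \left(174 + 358\right) = \left(99 + \left(-7 + \frac{1}{-4} \cdot 1\right) 1\right) 532 = \left(99 + \left(-7 - \frac{1}{4}\right) 1\right) 532 = \left(99 - \frac{29}{4}\right) 532 = \frac{367}{4} \cdot 532 = 48811$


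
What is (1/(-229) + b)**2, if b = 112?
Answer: 657768609/52441 ≈ 12543.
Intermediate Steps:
(1/(-229) + b)**2 = (1/(-229) + 112)**2 = (-1/229 + 112)**2 = (25647/229)**2 = 657768609/52441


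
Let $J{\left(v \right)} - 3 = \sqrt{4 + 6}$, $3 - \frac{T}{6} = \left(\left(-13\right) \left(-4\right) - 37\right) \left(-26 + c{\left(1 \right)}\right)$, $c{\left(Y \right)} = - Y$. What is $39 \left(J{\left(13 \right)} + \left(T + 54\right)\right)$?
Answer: $97695 + 39 \sqrt{10} \approx 97818.0$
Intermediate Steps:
$T = 2448$ ($T = 18 - 6 \left(\left(-13\right) \left(-4\right) - 37\right) \left(-26 - 1\right) = 18 - 6 \left(52 - 37\right) \left(-26 - 1\right) = 18 - 6 \cdot 15 \left(-27\right) = 18 - -2430 = 18 + 2430 = 2448$)
$J{\left(v \right)} = 3 + \sqrt{10}$ ($J{\left(v \right)} = 3 + \sqrt{4 + 6} = 3 + \sqrt{10}$)
$39 \left(J{\left(13 \right)} + \left(T + 54\right)\right) = 39 \left(\left(3 + \sqrt{10}\right) + \left(2448 + 54\right)\right) = 39 \left(\left(3 + \sqrt{10}\right) + 2502\right) = 39 \left(2505 + \sqrt{10}\right) = 97695 + 39 \sqrt{10}$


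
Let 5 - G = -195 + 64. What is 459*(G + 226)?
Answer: 166158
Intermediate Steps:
G = 136 (G = 5 - (-195 + 64) = 5 - 1*(-131) = 5 + 131 = 136)
459*(G + 226) = 459*(136 + 226) = 459*362 = 166158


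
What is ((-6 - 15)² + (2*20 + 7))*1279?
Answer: 624152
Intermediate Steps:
((-6 - 15)² + (2*20 + 7))*1279 = ((-21)² + (40 + 7))*1279 = (441 + 47)*1279 = 488*1279 = 624152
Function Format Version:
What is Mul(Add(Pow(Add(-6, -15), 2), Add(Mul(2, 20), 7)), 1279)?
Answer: 624152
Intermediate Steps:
Mul(Add(Pow(Add(-6, -15), 2), Add(Mul(2, 20), 7)), 1279) = Mul(Add(Pow(-21, 2), Add(40, 7)), 1279) = Mul(Add(441, 47), 1279) = Mul(488, 1279) = 624152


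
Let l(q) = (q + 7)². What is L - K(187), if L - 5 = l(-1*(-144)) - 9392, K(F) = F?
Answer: 13227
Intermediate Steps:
l(q) = (7 + q)²
L = 13414 (L = 5 + ((7 - 1*(-144))² - 9392) = 5 + ((7 + 144)² - 9392) = 5 + (151² - 9392) = 5 + (22801 - 9392) = 5 + 13409 = 13414)
L - K(187) = 13414 - 1*187 = 13414 - 187 = 13227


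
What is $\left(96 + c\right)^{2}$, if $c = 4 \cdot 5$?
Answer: $13456$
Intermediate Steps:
$c = 20$
$\left(96 + c\right)^{2} = \left(96 + 20\right)^{2} = 116^{2} = 13456$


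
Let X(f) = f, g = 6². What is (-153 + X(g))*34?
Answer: -3978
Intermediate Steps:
g = 36
(-153 + X(g))*34 = (-153 + 36)*34 = -117*34 = -3978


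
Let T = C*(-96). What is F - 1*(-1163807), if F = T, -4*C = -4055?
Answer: 1066487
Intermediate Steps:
C = 4055/4 (C = -¼*(-4055) = 4055/4 ≈ 1013.8)
T = -97320 (T = (4055/4)*(-96) = -97320)
F = -97320
F - 1*(-1163807) = -97320 - 1*(-1163807) = -97320 + 1163807 = 1066487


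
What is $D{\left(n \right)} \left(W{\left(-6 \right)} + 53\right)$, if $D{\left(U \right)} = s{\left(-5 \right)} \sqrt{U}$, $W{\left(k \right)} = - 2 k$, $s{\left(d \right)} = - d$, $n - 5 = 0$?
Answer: $325 \sqrt{5} \approx 726.72$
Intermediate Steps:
$n = 5$ ($n = 5 + 0 = 5$)
$D{\left(U \right)} = 5 \sqrt{U}$ ($D{\left(U \right)} = \left(-1\right) \left(-5\right) \sqrt{U} = 5 \sqrt{U}$)
$D{\left(n \right)} \left(W{\left(-6 \right)} + 53\right) = 5 \sqrt{5} \left(\left(-2\right) \left(-6\right) + 53\right) = 5 \sqrt{5} \left(12 + 53\right) = 5 \sqrt{5} \cdot 65 = 325 \sqrt{5}$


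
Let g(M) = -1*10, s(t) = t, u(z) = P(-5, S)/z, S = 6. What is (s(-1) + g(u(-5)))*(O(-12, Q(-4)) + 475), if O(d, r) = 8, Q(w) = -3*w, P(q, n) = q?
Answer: -5313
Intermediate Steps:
u(z) = -5/z
g(M) = -10
(s(-1) + g(u(-5)))*(O(-12, Q(-4)) + 475) = (-1 - 10)*(8 + 475) = -11*483 = -5313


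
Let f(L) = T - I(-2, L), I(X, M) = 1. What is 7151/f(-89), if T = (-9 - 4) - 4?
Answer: -7151/18 ≈ -397.28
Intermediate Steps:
T = -17 (T = -13 - 4 = -17)
f(L) = -18 (f(L) = -17 - 1*1 = -17 - 1 = -18)
7151/f(-89) = 7151/(-18) = 7151*(-1/18) = -7151/18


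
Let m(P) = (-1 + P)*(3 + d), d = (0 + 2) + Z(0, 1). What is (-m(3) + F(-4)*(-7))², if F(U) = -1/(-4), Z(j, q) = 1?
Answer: 3025/16 ≈ 189.06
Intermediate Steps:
F(U) = ¼ (F(U) = -1*(-¼) = ¼)
d = 3 (d = (0 + 2) + 1 = 2 + 1 = 3)
m(P) = -6 + 6*P (m(P) = (-1 + P)*(3 + 3) = (-1 + P)*6 = -6 + 6*P)
(-m(3) + F(-4)*(-7))² = (-(-6 + 6*3) + (¼)*(-7))² = (-(-6 + 18) - 7/4)² = (-1*12 - 7/4)² = (-12 - 7/4)² = (-55/4)² = 3025/16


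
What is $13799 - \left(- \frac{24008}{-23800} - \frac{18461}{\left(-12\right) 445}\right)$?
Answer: $\frac{43829373337}{3177300} \approx 13795.0$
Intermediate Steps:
$13799 - \left(- \frac{24008}{-23800} - \frac{18461}{\left(-12\right) 445}\right) = 13799 - \left(\left(-24008\right) \left(- \frac{1}{23800}\right) - \frac{18461}{-5340}\right) = 13799 - \left(\frac{3001}{2975} - - \frac{18461}{5340}\right) = 13799 - \left(\frac{3001}{2975} + \frac{18461}{5340}\right) = 13799 - \frac{14189363}{3177300} = \frac{43829373337}{3177300}$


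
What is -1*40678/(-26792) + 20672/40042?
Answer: 545668175/268201316 ≈ 2.0345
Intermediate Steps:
-1*40678/(-26792) + 20672/40042 = -40678*(-1/26792) + 20672*(1/40042) = 20339/13396 + 10336/20021 = 545668175/268201316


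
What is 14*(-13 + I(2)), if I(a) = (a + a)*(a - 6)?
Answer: -406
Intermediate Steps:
I(a) = 2*a*(-6 + a) (I(a) = (2*a)*(-6 + a) = 2*a*(-6 + a))
14*(-13 + I(2)) = 14*(-13 + 2*2*(-6 + 2)) = 14*(-13 + 2*2*(-4)) = 14*(-13 - 16) = 14*(-29) = -406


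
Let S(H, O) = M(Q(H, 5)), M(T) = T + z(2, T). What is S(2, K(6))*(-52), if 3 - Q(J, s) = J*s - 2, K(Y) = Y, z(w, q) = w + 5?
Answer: -104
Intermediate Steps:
z(w, q) = 5 + w
Q(J, s) = 5 - J*s (Q(J, s) = 3 - (J*s - 2) = 3 - (-2 + J*s) = 3 + (2 - J*s) = 5 - J*s)
M(T) = 7 + T (M(T) = T + (5 + 2) = T + 7 = 7 + T)
S(H, O) = 12 - 5*H (S(H, O) = 7 + (5 - 1*H*5) = 7 + (5 - 5*H) = 12 - 5*H)
S(2, K(6))*(-52) = (12 - 5*2)*(-52) = (12 - 10)*(-52) = 2*(-52) = -104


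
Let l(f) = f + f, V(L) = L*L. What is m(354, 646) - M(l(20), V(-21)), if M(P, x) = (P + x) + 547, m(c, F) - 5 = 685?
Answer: -338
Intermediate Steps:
m(c, F) = 690 (m(c, F) = 5 + 685 = 690)
V(L) = L**2
l(f) = 2*f
M(P, x) = 547 + P + x
m(354, 646) - M(l(20), V(-21)) = 690 - (547 + 2*20 + (-21)**2) = 690 - (547 + 40 + 441) = 690 - 1*1028 = 690 - 1028 = -338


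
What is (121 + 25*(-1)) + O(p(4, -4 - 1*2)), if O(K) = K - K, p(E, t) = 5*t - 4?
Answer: 96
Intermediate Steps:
p(E, t) = -4 + 5*t
O(K) = 0
(121 + 25*(-1)) + O(p(4, -4 - 1*2)) = (121 + 25*(-1)) + 0 = (121 - 25) + 0 = 96 + 0 = 96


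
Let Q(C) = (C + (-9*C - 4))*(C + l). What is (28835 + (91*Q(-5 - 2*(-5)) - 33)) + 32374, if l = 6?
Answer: 17132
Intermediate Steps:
Q(C) = (-4 - 8*C)*(6 + C) (Q(C) = (C + (-9*C - 4))*(C + 6) = (C + (-4 - 9*C))*(6 + C) = (-4 - 8*C)*(6 + C))
(28835 + (91*Q(-5 - 2*(-5)) - 33)) + 32374 = (28835 + (91*(-24 - 52*(-5 - 2*(-5)) - 8*(-5 - 2*(-5))²) - 33)) + 32374 = (28835 + (91*(-24 - 52*(-5 + 10) - 8*(-5 + 10)²) - 33)) + 32374 = (28835 + (91*(-24 - 52*5 - 8*5²) - 33)) + 32374 = (28835 + (91*(-24 - 260 - 8*25) - 33)) + 32374 = (28835 + (91*(-24 - 260 - 200) - 33)) + 32374 = (28835 + (91*(-484) - 33)) + 32374 = (28835 + (-44044 - 33)) + 32374 = (28835 - 44077) + 32374 = -15242 + 32374 = 17132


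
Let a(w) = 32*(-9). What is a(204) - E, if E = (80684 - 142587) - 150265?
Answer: 211880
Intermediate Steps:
a(w) = -288
E = -212168 (E = -61903 - 150265 = -212168)
a(204) - E = -288 - 1*(-212168) = -288 + 212168 = 211880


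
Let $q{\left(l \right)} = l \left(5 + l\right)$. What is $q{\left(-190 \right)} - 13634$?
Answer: $21516$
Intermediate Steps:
$q{\left(-190 \right)} - 13634 = - 190 \left(5 - 190\right) - 13634 = \left(-190\right) \left(-185\right) - 13634 = 35150 - 13634 = 21516$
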